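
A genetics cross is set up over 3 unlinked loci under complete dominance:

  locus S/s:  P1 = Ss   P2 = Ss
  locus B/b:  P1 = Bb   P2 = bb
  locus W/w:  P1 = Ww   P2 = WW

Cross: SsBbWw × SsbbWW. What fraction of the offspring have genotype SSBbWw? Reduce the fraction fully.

P(SSBbWw) = 1/16

SsBbWw gametes: SBW×1, SBw×1, SbW×1, Sbw×1, sBW×1, sBw×1, sbW×1, sbw×1
SsbbWW gametes: SbW×4, sbW×4
SsBbWw×SsbbWW grid (8·8=64): SSBbWW=4 SSBbWw=4 SSbbWW=4 SSbbWw=4 SsBbWW=8 SsBbWw=8 SsbbWW=8 SsbbWw=8 ssBbWW=4 ssBbWw=4 ssbbWW=4 ssbbWw=4
SSBbWw hits 4/64; gcd=4; 4÷4/64÷4 = 1/16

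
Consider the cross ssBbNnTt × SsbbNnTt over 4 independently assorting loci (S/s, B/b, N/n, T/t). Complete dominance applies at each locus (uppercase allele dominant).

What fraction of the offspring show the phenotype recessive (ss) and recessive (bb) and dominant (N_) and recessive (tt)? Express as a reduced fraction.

P(ss bb N_ tt) = 3/64

ssBbNnTt gametes: sBNT×2, sBNt×2, sBnT×2, sBnt×2, sbNT×2, sbNt×2, sbnT×2, sbnt×2
SsbbNnTt gametes: SbNT×2, SbNt×2, SbnT×2, Sbnt×2, sbNT×2, sbNt×2, sbnT×2, sbnt×2
ssBbNnTt×SsbbNnTt grid (16·16=256): SsBbNNTT=4 SsBbNNTt=8 SsBbNNtt=4 SsBbNnTT=8 SsBbNnTt=16 SsBbNntt=8 SsBbnnTT=4 SsBbnnTt=8 SsBbnntt=4 SsbbNNTT=4 SsbbNNTt=8 SsbbNNtt=4 SsbbNnTT=8 SsbbNnTt=16 SsbbNntt=8 SsbbnnTT=4 SsbbnnTt=8 Ssbbnntt=4 ssBbNNTT=4 ssBbNNTt=8 ssBbNNtt=4 ssBbNnTT=8 ssBbNnTt=16 ssBbNntt=8 ssBbnnTT=4 ssBbnnTt=8 ssBbnntt=4 ssbbNNTT=4 ssbbNNTt=8 ssbbNNtt=4 ssbbNnTT=8 ssbbNnTt=16 ssbbNntt=8 ssbbnnTT=4 ssbbnnTt=8 ssbbnntt=4
ss bb N_ tt hits 12/256; gcd=4; 12÷4/256÷4 = 3/64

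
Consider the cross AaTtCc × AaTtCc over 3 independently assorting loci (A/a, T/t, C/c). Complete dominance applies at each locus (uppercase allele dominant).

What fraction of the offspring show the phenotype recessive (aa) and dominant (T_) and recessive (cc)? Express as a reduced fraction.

AaTtCc gametes: ATC×1, ATc×1, AtC×1, Atc×1, aTC×1, aTc×1, atC×1, atc×1
AaTtCc gametes: ATC×1, ATc×1, AtC×1, Atc×1, aTC×1, aTc×1, atC×1, atc×1
AaTtCc×AaTtCc grid (8·8=64): AATTCC=1 AATTCc=2 AATTcc=1 AATtCC=2 AATtCc=4 AATtcc=2 AAttCC=1 AAttCc=2 AAttcc=1 AaTTCC=2 AaTTCc=4 AaTTcc=2 AaTtCC=4 AaTtCc=8 AaTtcc=4 AattCC=2 AattCc=4 Aattcc=2 aaTTCC=1 aaTTCc=2 aaTTcc=1 aaTtCC=2 aaTtCc=4 aaTtcc=2 aattCC=1 aattCc=2 aattcc=1
aa T_ cc hits 3/64; gcd=1; 3÷1/64÷1 = 3/64

P(aa T_ cc) = 3/64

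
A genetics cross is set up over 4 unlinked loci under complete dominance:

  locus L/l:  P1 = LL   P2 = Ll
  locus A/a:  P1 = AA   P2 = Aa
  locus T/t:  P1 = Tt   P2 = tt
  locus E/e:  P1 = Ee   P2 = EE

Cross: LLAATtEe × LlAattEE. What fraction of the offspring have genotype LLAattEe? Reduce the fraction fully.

LLAATtEe gametes: LATE×4, LATe×4, LAtE×4, LAte×4
LlAattEE gametes: LAtE×4, LatE×4, lAtE×4, latE×4
LLAATtEe×LlAattEE grid (16·16=256): LLAATtEE=16 LLAATtEe=16 LLAAttEE=16 LLAAttEe=16 LLAaTtEE=16 LLAaTtEe=16 LLAattEE=16 LLAattEe=16 LlAATtEE=16 LlAATtEe=16 LlAAttEE=16 LlAAttEe=16 LlAaTtEE=16 LlAaTtEe=16 LlAattEE=16 LlAattEe=16
LLAattEe hits 16/256; gcd=16; 16÷16/256÷16 = 1/16

P(LLAattEe) = 1/16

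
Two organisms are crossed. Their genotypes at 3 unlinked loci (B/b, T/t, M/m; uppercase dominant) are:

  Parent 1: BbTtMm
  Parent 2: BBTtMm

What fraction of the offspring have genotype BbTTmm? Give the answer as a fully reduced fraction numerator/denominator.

P(BbTTmm) = 1/32

BbTtMm gametes: BTM×1, BTm×1, BtM×1, Btm×1, bTM×1, bTm×1, btM×1, btm×1
BBTtMm gametes: BTM×2, BTm×2, BtM×2, Btm×2
BbTtMm×BBTtMm grid (8·8=64): BBTTMM=2 BBTTMm=4 BBTTmm=2 BBTtMM=4 BBTtMm=8 BBTtmm=4 BBttMM=2 BBttMm=4 BBttmm=2 BbTTMM=2 BbTTMm=4 BbTTmm=2 BbTtMM=4 BbTtMm=8 BbTtmm=4 BbttMM=2 BbttMm=4 Bbttmm=2
BbTTmm hits 2/64; gcd=2; 2÷2/64÷2 = 1/32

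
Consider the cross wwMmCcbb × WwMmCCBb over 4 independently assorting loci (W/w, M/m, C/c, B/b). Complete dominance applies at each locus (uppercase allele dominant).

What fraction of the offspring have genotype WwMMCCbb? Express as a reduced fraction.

wwMmCcbb gametes: wMCb×4, wMcb×4, wmCb×4, wmcb×4
WwMmCCBb gametes: WMCB×2, WMCb×2, WmCB×2, WmCb×2, wMCB×2, wMCb×2, wmCB×2, wmCb×2
wwMmCcbb×WwMmCCBb grid (16·16=256): WwMMCCBb=8 WwMMCCbb=8 WwMMCcBb=8 WwMMCcbb=8 WwMmCCBb=16 WwMmCCbb=16 WwMmCcBb=16 WwMmCcbb=16 WwmmCCBb=8 WwmmCCbb=8 WwmmCcBb=8 WwmmCcbb=8 wwMMCCBb=8 wwMMCCbb=8 wwMMCcBb=8 wwMMCcbb=8 wwMmCCBb=16 wwMmCCbb=16 wwMmCcBb=16 wwMmCcbb=16 wwmmCCBb=8 wwmmCCbb=8 wwmmCcBb=8 wwmmCcbb=8
WwMMCCbb hits 8/256; gcd=8; 8÷8/256÷8 = 1/32

P(WwMMCCbb) = 1/32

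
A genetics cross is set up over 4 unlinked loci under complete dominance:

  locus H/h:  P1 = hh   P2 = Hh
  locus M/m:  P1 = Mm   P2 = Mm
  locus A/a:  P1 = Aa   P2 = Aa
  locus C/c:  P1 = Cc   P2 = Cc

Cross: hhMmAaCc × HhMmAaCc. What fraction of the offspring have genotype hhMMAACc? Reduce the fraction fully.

hhMmAaCc gametes: hMAC×2, hMAc×2, hMaC×2, hMac×2, hmAC×2, hmAc×2, hmaC×2, hmac×2
HhMmAaCc gametes: HMAC×1, HMAc×1, HMaC×1, HMac×1, HmAC×1, HmAc×1, HmaC×1, Hmac×1, hMAC×1, hMAc×1, hMaC×1, hMac×1, hmAC×1, hmAc×1, hmaC×1, hmac×1
hhMmAaCc×HhMmAaCc grid (16·16=256): HhMMAACC=2 HhMMAACc=4 HhMMAAcc=2 HhMMAaCC=4 HhMMAaCc=8 HhMMAacc=4 HhMMaaCC=2 HhMMaaCc=4 HhMMaacc=2 HhMmAACC=4 HhMmAACc=8 HhMmAAcc=4 HhMmAaCC=8 HhMmAaCc=16 HhMmAacc=8 HhMmaaCC=4 HhMmaaCc=8 HhMmaacc=4 HhmmAACC=2 HhmmAACc=4 HhmmAAcc=2 HhmmAaCC=4 HhmmAaCc=8 HhmmAacc=4 HhmmaaCC=2 HhmmaaCc=4 Hhmmaacc=2 hhMMAACC=2 hhMMAACc=4 hhMMAAcc=2 hhMMAaCC=4 hhMMAaCc=8 hhMMAacc=4 hhMMaaCC=2 hhMMaaCc=4 hhMMaacc=2 hhMmAACC=4 hhMmAACc=8 hhMmAAcc=4 hhMmAaCC=8 hhMmAaCc=16 hhMmAacc=8 hhMmaaCC=4 hhMmaaCc=8 hhMmaacc=4 hhmmAACC=2 hhmmAACc=4 hhmmAAcc=2 hhmmAaCC=4 hhmmAaCc=8 hhmmAacc=4 hhmmaaCC=2 hhmmaaCc=4 hhmmaacc=2
hhMMAACc hits 4/256; gcd=4; 4÷4/256÷4 = 1/64

P(hhMMAACc) = 1/64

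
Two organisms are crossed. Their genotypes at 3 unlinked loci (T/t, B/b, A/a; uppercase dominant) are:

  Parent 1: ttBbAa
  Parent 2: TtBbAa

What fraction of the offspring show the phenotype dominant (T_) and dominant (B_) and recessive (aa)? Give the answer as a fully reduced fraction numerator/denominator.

ttBbAa gametes: tBA×2, tBa×2, tbA×2, tba×2
TtBbAa gametes: TBA×1, TBa×1, TbA×1, Tba×1, tBA×1, tBa×1, tbA×1, tba×1
ttBbAa×TtBbAa grid (8·8=64): TtBBAA=2 TtBBAa=4 TtBBaa=2 TtBbAA=4 TtBbAa=8 TtBbaa=4 TtbbAA=2 TtbbAa=4 Ttbbaa=2 ttBBAA=2 ttBBAa=4 ttBBaa=2 ttBbAA=4 ttBbAa=8 ttBbaa=4 ttbbAA=2 ttbbAa=4 ttbbaa=2
T_ B_ aa hits 6/64; gcd=2; 6÷2/64÷2 = 3/32

P(T_ B_ aa) = 3/32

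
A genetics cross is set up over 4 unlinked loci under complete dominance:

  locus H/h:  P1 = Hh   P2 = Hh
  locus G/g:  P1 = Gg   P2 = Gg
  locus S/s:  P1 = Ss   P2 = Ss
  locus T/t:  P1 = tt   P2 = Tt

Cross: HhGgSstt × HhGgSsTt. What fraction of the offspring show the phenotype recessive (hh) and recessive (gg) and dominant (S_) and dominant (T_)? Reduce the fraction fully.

HhGgSstt gametes: HGSt×2, HGst×2, HgSt×2, Hgst×2, hGSt×2, hGst×2, hgSt×2, hgst×2
HhGgSsTt gametes: HGST×1, HGSt×1, HGsT×1, HGst×1, HgST×1, HgSt×1, HgsT×1, Hgst×1, hGST×1, hGSt×1, hGsT×1, hGst×1, hgST×1, hgSt×1, hgsT×1, hgst×1
HhGgSstt×HhGgSsTt grid (16·16=256): HHGGSSTt=2 HHGGSStt=2 HHGGSsTt=4 HHGGSstt=4 HHGGssTt=2 HHGGsstt=2 HHGgSSTt=4 HHGgSStt=4 HHGgSsTt=8 HHGgSstt=8 HHGgssTt=4 HHGgsstt=4 HHggSSTt=2 HHggSStt=2 HHggSsTt=4 HHggSstt=4 HHggssTt=2 HHggsstt=2 HhGGSSTt=4 HhGGSStt=4 HhGGSsTt=8 HhGGSstt=8 HhGGssTt=4 HhGGsstt=4 HhGgSSTt=8 HhGgSStt=8 HhGgSsTt=16 HhGgSstt=16 HhGgssTt=8 HhGgsstt=8 HhggSSTt=4 HhggSStt=4 HhggSsTt=8 HhggSstt=8 HhggssTt=4 Hhggsstt=4 hhGGSSTt=2 hhGGSStt=2 hhGGSsTt=4 hhGGSstt=4 hhGGssTt=2 hhGGsstt=2 hhGgSSTt=4 hhGgSStt=4 hhGgSsTt=8 hhGgSstt=8 hhGgssTt=4 hhGgsstt=4 hhggSSTt=2 hhggSStt=2 hhggSsTt=4 hhggSstt=4 hhggssTt=2 hhggsstt=2
hh gg S_ T_ hits 6/256; gcd=2; 6÷2/256÷2 = 3/128

P(hh gg S_ T_) = 3/128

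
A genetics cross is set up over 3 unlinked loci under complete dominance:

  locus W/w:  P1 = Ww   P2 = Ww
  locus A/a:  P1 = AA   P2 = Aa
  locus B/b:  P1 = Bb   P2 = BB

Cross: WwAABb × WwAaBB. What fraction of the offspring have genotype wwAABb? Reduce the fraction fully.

WwAABb gametes: WAB×2, WAb×2, wAB×2, wAb×2
WwAaBB gametes: WAB×2, WaB×2, wAB×2, waB×2
WwAABb×WwAaBB grid (8·8=64): WWAABB=4 WWAABb=4 WWAaBB=4 WWAaBb=4 WwAABB=8 WwAABb=8 WwAaBB=8 WwAaBb=8 wwAABB=4 wwAABb=4 wwAaBB=4 wwAaBb=4
wwAABb hits 4/64; gcd=4; 4÷4/64÷4 = 1/16

P(wwAABb) = 1/16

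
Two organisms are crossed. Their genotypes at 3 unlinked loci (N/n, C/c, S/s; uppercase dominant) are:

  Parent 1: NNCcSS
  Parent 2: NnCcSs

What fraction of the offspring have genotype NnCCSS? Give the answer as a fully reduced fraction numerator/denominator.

P(NnCCSS) = 1/16

NNCcSS gametes: NCS×4, NcS×4
NnCcSs gametes: NCS×1, NCs×1, NcS×1, Ncs×1, nCS×1, nCs×1, ncS×1, ncs×1
NNCcSS×NnCcSs grid (8·8=64): NNCCSS=4 NNCCSs=4 NNCcSS=8 NNCcSs=8 NNccSS=4 NNccSs=4 NnCCSS=4 NnCCSs=4 NnCcSS=8 NnCcSs=8 NnccSS=4 NnccSs=4
NnCCSS hits 4/64; gcd=4; 4÷4/64÷4 = 1/16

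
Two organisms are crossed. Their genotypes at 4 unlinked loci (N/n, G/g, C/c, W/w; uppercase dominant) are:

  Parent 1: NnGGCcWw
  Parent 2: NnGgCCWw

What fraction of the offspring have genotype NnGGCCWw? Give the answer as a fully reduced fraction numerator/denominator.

P(NnGGCCWw) = 1/16

NnGGCcWw gametes: NGCW×2, NGCw×2, NGcW×2, NGcw×2, nGCW×2, nGCw×2, nGcW×2, nGcw×2
NnGgCCWw gametes: NGCW×2, NGCw×2, NgCW×2, NgCw×2, nGCW×2, nGCw×2, ngCW×2, ngCw×2
NnGGCcWw×NnGgCCWw grid (16·16=256): NNGGCCWW=4 NNGGCCWw=8 NNGGCCww=4 NNGGCcWW=4 NNGGCcWw=8 NNGGCcww=4 NNGgCCWW=4 NNGgCCWw=8 NNGgCCww=4 NNGgCcWW=4 NNGgCcWw=8 NNGgCcww=4 NnGGCCWW=8 NnGGCCWw=16 NnGGCCww=8 NnGGCcWW=8 NnGGCcWw=16 NnGGCcww=8 NnGgCCWW=8 NnGgCCWw=16 NnGgCCww=8 NnGgCcWW=8 NnGgCcWw=16 NnGgCcww=8 nnGGCCWW=4 nnGGCCWw=8 nnGGCCww=4 nnGGCcWW=4 nnGGCcWw=8 nnGGCcww=4 nnGgCCWW=4 nnGgCCWw=8 nnGgCCww=4 nnGgCcWW=4 nnGgCcWw=8 nnGgCcww=4
NnGGCCWw hits 16/256; gcd=16; 16÷16/256÷16 = 1/16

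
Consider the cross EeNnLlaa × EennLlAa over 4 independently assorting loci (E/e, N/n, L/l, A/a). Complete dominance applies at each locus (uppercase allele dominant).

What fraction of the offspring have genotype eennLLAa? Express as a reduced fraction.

P(eennLLAa) = 1/64

EeNnLlaa gametes: ENLa×2, ENla×2, EnLa×2, Enla×2, eNLa×2, eNla×2, enLa×2, enla×2
EennLlAa gametes: EnLA×2, EnLa×2, EnlA×2, Enla×2, enLA×2, enLa×2, enlA×2, enla×2
EeNnLlaa×EennLlAa grid (16·16=256): EENnLLAa=4 EENnLLaa=4 EENnLlAa=8 EENnLlaa=8 EENnllAa=4 EENnllaa=4 EEnnLLAa=4 EEnnLLaa=4 EEnnLlAa=8 EEnnLlaa=8 EEnnllAa=4 EEnnllaa=4 EeNnLLAa=8 EeNnLLaa=8 EeNnLlAa=16 EeNnLlaa=16 EeNnllAa=8 EeNnllaa=8 EennLLAa=8 EennLLaa=8 EennLlAa=16 EennLlaa=16 EennllAa=8 Eennllaa=8 eeNnLLAa=4 eeNnLLaa=4 eeNnLlAa=8 eeNnLlaa=8 eeNnllAa=4 eeNnllaa=4 eennLLAa=4 eennLLaa=4 eennLlAa=8 eennLlaa=8 eennllAa=4 eennllaa=4
eennLLAa hits 4/256; gcd=4; 4÷4/256÷4 = 1/64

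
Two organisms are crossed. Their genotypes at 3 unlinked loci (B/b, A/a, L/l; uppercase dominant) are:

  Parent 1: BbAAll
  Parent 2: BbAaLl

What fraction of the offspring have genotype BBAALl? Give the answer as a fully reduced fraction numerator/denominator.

BbAAll gametes: BAl×4, bAl×4
BbAaLl gametes: BAL×1, BAl×1, BaL×1, Bal×1, bAL×1, bAl×1, baL×1, bal×1
BbAAll×BbAaLl grid (8·8=64): BBAALl=4 BBAAll=4 BBAaLl=4 BBAall=4 BbAALl=8 BbAAll=8 BbAaLl=8 BbAall=8 bbAALl=4 bbAAll=4 bbAaLl=4 bbAall=4
BBAALl hits 4/64; gcd=4; 4÷4/64÷4 = 1/16

P(BBAALl) = 1/16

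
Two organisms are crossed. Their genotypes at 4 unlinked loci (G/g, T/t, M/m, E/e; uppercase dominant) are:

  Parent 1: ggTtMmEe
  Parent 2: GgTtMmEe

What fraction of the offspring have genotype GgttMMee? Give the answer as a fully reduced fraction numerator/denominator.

P(GgttMMee) = 1/128

ggTtMmEe gametes: gTME×2, gTMe×2, gTmE×2, gTme×2, gtME×2, gtMe×2, gtmE×2, gtme×2
GgTtMmEe gametes: GTME×1, GTMe×1, GTmE×1, GTme×1, GtME×1, GtMe×1, GtmE×1, Gtme×1, gTME×1, gTMe×1, gTmE×1, gTme×1, gtME×1, gtMe×1, gtmE×1, gtme×1
ggTtMmEe×GgTtMmEe grid (16·16=256): GgTTMMEE=2 GgTTMMEe=4 GgTTMMee=2 GgTTMmEE=4 GgTTMmEe=8 GgTTMmee=4 GgTTmmEE=2 GgTTmmEe=4 GgTTmmee=2 GgTtMMEE=4 GgTtMMEe=8 GgTtMMee=4 GgTtMmEE=8 GgTtMmEe=16 GgTtMmee=8 GgTtmmEE=4 GgTtmmEe=8 GgTtmmee=4 GgttMMEE=2 GgttMMEe=4 GgttMMee=2 GgttMmEE=4 GgttMmEe=8 GgttMmee=4 GgttmmEE=2 GgttmmEe=4 Ggttmmee=2 ggTTMMEE=2 ggTTMMEe=4 ggTTMMee=2 ggTTMmEE=4 ggTTMmEe=8 ggTTMmee=4 ggTTmmEE=2 ggTTmmEe=4 ggTTmmee=2 ggTtMMEE=4 ggTtMMEe=8 ggTtMMee=4 ggTtMmEE=8 ggTtMmEe=16 ggTtMmee=8 ggTtmmEE=4 ggTtmmEe=8 ggTtmmee=4 ggttMMEE=2 ggttMMEe=4 ggttMMee=2 ggttMmEE=4 ggttMmEe=8 ggttMmee=4 ggttmmEE=2 ggttmmEe=4 ggttmmee=2
GgttMMee hits 2/256; gcd=2; 2÷2/256÷2 = 1/128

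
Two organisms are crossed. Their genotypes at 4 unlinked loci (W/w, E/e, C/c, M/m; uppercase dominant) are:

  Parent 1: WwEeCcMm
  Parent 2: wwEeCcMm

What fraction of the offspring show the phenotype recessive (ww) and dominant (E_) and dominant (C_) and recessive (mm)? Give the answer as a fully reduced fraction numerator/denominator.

P(ww E_ C_ mm) = 9/128

WwEeCcMm gametes: WECM×1, WECm×1, WEcM×1, WEcm×1, WeCM×1, WeCm×1, WecM×1, Wecm×1, wECM×1, wECm×1, wEcM×1, wEcm×1, weCM×1, weCm×1, wecM×1, wecm×1
wwEeCcMm gametes: wECM×2, wECm×2, wEcM×2, wEcm×2, weCM×2, weCm×2, wecM×2, wecm×2
WwEeCcMm×wwEeCcMm grid (16·16=256): WwEECCMM=2 WwEECCMm=4 WwEECCmm=2 WwEECcMM=4 WwEECcMm=8 WwEECcmm=4 WwEEccMM=2 WwEEccMm=4 WwEEccmm=2 WwEeCCMM=4 WwEeCCMm=8 WwEeCCmm=4 WwEeCcMM=8 WwEeCcMm=16 WwEeCcmm=8 WwEeccMM=4 WwEeccMm=8 WwEeccmm=4 WweeCCMM=2 WweeCCMm=4 WweeCCmm=2 WweeCcMM=4 WweeCcMm=8 WweeCcmm=4 WweeccMM=2 WweeccMm=4 Wweeccmm=2 wwEECCMM=2 wwEECCMm=4 wwEECCmm=2 wwEECcMM=4 wwEECcMm=8 wwEECcmm=4 wwEEccMM=2 wwEEccMm=4 wwEEccmm=2 wwEeCCMM=4 wwEeCCMm=8 wwEeCCmm=4 wwEeCcMM=8 wwEeCcMm=16 wwEeCcmm=8 wwEeccMM=4 wwEeccMm=8 wwEeccmm=4 wweeCCMM=2 wweeCCMm=4 wweeCCmm=2 wweeCcMM=4 wweeCcMm=8 wweeCcmm=4 wweeccMM=2 wweeccMm=4 wweeccmm=2
ww E_ C_ mm hits 18/256; gcd=2; 18÷2/256÷2 = 9/128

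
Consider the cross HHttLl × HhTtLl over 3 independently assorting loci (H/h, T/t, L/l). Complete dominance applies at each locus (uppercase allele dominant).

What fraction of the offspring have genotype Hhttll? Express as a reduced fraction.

HHttLl gametes: HtL×4, Htl×4
HhTtLl gametes: HTL×1, HTl×1, HtL×1, Htl×1, hTL×1, hTl×1, htL×1, htl×1
HHttLl×HhTtLl grid (8·8=64): HHTtLL=4 HHTtLl=8 HHTtll=4 HHttLL=4 HHttLl=8 HHttll=4 HhTtLL=4 HhTtLl=8 HhTtll=4 HhttLL=4 HhttLl=8 Hhttll=4
Hhttll hits 4/64; gcd=4; 4÷4/64÷4 = 1/16

P(Hhttll) = 1/16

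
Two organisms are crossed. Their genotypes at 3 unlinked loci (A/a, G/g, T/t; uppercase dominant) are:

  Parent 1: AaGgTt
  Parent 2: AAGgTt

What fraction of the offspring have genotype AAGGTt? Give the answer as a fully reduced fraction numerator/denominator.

AaGgTt gametes: AGT×1, AGt×1, AgT×1, Agt×1, aGT×1, aGt×1, agT×1, agt×1
AAGgTt gametes: AGT×2, AGt×2, AgT×2, Agt×2
AaGgTt×AAGgTt grid (8·8=64): AAGGTT=2 AAGGTt=4 AAGGtt=2 AAGgTT=4 AAGgTt=8 AAGgtt=4 AAggTT=2 AAggTt=4 AAggtt=2 AaGGTT=2 AaGGTt=4 AaGGtt=2 AaGgTT=4 AaGgTt=8 AaGgtt=4 AaggTT=2 AaggTt=4 Aaggtt=2
AAGGTt hits 4/64; gcd=4; 4÷4/64÷4 = 1/16

P(AAGGTt) = 1/16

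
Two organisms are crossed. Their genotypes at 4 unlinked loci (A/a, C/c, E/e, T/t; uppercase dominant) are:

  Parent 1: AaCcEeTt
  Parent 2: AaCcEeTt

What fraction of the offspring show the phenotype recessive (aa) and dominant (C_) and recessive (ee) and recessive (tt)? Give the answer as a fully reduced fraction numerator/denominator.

P(aa C_ ee tt) = 3/256

AaCcEeTt gametes: ACET×1, ACEt×1, ACeT×1, ACet×1, AcET×1, AcEt×1, AceT×1, Acet×1, aCET×1, aCEt×1, aCeT×1, aCet×1, acET×1, acEt×1, aceT×1, acet×1
AaCcEeTt gametes: ACET×1, ACEt×1, ACeT×1, ACet×1, AcET×1, AcEt×1, AceT×1, Acet×1, aCET×1, aCEt×1, aCeT×1, aCet×1, acET×1, acEt×1, aceT×1, acet×1
AaCcEeTt×AaCcEeTt grid (16·16=256): AACCEETT=1 AACCEETt=2 AACCEEtt=1 AACCEeTT=2 AACCEeTt=4 AACCEett=2 AACCeeTT=1 AACCeeTt=2 AACCeett=1 AACcEETT=2 AACcEETt=4 AACcEEtt=2 AACcEeTT=4 AACcEeTt=8 AACcEett=4 AACceeTT=2 AACceeTt=4 AACceett=2 AAccEETT=1 AAccEETt=2 AAccEEtt=1 AAccEeTT=2 AAccEeTt=4 AAccEett=2 AAcceeTT=1 AAcceeTt=2 AAcceett=1 AaCCEETT=2 AaCCEETt=4 AaCCEEtt=2 AaCCEeTT=4 AaCCEeTt=8 AaCCEett=4 AaCCeeTT=2 AaCCeeTt=4 AaCCeett=2 AaCcEETT=4 AaCcEETt=8 AaCcEEtt=4 AaCcEeTT=8 AaCcEeTt=16 AaCcEett=8 AaCceeTT=4 AaCceeTt=8 AaCceett=4 AaccEETT=2 AaccEETt=4 AaccEEtt=2 AaccEeTT=4 AaccEeTt=8 AaccEett=4 AacceeTT=2 AacceeTt=4 Aacceett=2 aaCCEETT=1 aaCCEETt=2 aaCCEEtt=1 aaCCEeTT=2 aaCCEeTt=4 aaCCEett=2 aaCCeeTT=1 aaCCeeTt=2 aaCCeett=1 aaCcEETT=2 aaCcEETt=4 aaCcEEtt=2 aaCcEeTT=4 aaCcEeTt=8 aaCcEett=4 aaCceeTT=2 aaCceeTt=4 aaCceett=2 aaccEETT=1 aaccEETt=2 aaccEEtt=1 aaccEeTT=2 aaccEeTt=4 aaccEett=2 aacceeTT=1 aacceeTt=2 aacceett=1
aa C_ ee tt hits 3/256; gcd=1; 3÷1/256÷1 = 3/256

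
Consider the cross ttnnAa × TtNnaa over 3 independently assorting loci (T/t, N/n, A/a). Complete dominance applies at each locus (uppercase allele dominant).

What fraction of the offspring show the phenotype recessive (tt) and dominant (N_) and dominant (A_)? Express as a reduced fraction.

ttnnAa gametes: tnA×4, tna×4
TtNnaa gametes: TNa×2, Tna×2, tNa×2, tna×2
ttnnAa×TtNnaa grid (8·8=64): TtNnAa=8 TtNnaa=8 TtnnAa=8 Ttnnaa=8 ttNnAa=8 ttNnaa=8 ttnnAa=8 ttnnaa=8
tt N_ A_ hits 8/64; gcd=8; 8÷8/64÷8 = 1/8

P(tt N_ A_) = 1/8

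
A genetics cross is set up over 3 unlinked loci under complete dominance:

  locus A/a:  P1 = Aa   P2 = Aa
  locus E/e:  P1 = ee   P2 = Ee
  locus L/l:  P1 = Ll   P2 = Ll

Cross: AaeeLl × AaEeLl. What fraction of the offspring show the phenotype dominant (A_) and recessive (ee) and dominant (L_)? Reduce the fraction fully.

P(A_ ee L_) = 9/32

AaeeLl gametes: AeL×2, Ael×2, aeL×2, ael×2
AaEeLl gametes: AEL×1, AEl×1, AeL×1, Ael×1, aEL×1, aEl×1, aeL×1, ael×1
AaeeLl×AaEeLl grid (8·8=64): AAEeLL=2 AAEeLl=4 AAEell=2 AAeeLL=2 AAeeLl=4 AAeell=2 AaEeLL=4 AaEeLl=8 AaEell=4 AaeeLL=4 AaeeLl=8 Aaeell=4 aaEeLL=2 aaEeLl=4 aaEell=2 aaeeLL=2 aaeeLl=4 aaeell=2
A_ ee L_ hits 18/64; gcd=2; 18÷2/64÷2 = 9/32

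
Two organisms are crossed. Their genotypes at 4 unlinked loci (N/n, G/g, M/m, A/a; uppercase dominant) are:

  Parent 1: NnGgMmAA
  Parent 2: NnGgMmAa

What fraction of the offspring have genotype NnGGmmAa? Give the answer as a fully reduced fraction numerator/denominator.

NnGgMmAA gametes: NGMA×2, NGmA×2, NgMA×2, NgmA×2, nGMA×2, nGmA×2, ngMA×2, ngmA×2
NnGgMmAa gametes: NGMA×1, NGMa×1, NGmA×1, NGma×1, NgMA×1, NgMa×1, NgmA×1, Ngma×1, nGMA×1, nGMa×1, nGmA×1, nGma×1, ngMA×1, ngMa×1, ngmA×1, ngma×1
NnGgMmAA×NnGgMmAa grid (16·16=256): NNGGMMAA=2 NNGGMMAa=2 NNGGMmAA=4 NNGGMmAa=4 NNGGmmAA=2 NNGGmmAa=2 NNGgMMAA=4 NNGgMMAa=4 NNGgMmAA=8 NNGgMmAa=8 NNGgmmAA=4 NNGgmmAa=4 NNggMMAA=2 NNggMMAa=2 NNggMmAA=4 NNggMmAa=4 NNggmmAA=2 NNggmmAa=2 NnGGMMAA=4 NnGGMMAa=4 NnGGMmAA=8 NnGGMmAa=8 NnGGmmAA=4 NnGGmmAa=4 NnGgMMAA=8 NnGgMMAa=8 NnGgMmAA=16 NnGgMmAa=16 NnGgmmAA=8 NnGgmmAa=8 NnggMMAA=4 NnggMMAa=4 NnggMmAA=8 NnggMmAa=8 NnggmmAA=4 NnggmmAa=4 nnGGMMAA=2 nnGGMMAa=2 nnGGMmAA=4 nnGGMmAa=4 nnGGmmAA=2 nnGGmmAa=2 nnGgMMAA=4 nnGgMMAa=4 nnGgMmAA=8 nnGgMmAa=8 nnGgmmAA=4 nnGgmmAa=4 nnggMMAA=2 nnggMMAa=2 nnggMmAA=4 nnggMmAa=4 nnggmmAA=2 nnggmmAa=2
NnGGmmAa hits 4/256; gcd=4; 4÷4/256÷4 = 1/64

P(NnGGmmAa) = 1/64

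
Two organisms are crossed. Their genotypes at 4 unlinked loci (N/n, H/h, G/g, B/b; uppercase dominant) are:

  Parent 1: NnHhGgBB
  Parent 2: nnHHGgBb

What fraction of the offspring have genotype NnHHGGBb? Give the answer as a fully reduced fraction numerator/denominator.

P(NnHHGGBb) = 1/32

NnHhGgBB gametes: NHGB×2, NHgB×2, NhGB×2, NhgB×2, nHGB×2, nHgB×2, nhGB×2, nhgB×2
nnHHGgBb gametes: nHGB×4, nHGb×4, nHgB×4, nHgb×4
NnHhGgBB×nnHHGgBb grid (16·16=256): NnHHGGBB=8 NnHHGGBb=8 NnHHGgBB=16 NnHHGgBb=16 NnHHggBB=8 NnHHggBb=8 NnHhGGBB=8 NnHhGGBb=8 NnHhGgBB=16 NnHhGgBb=16 NnHhggBB=8 NnHhggBb=8 nnHHGGBB=8 nnHHGGBb=8 nnHHGgBB=16 nnHHGgBb=16 nnHHggBB=8 nnHHggBb=8 nnHhGGBB=8 nnHhGGBb=8 nnHhGgBB=16 nnHhGgBb=16 nnHhggBB=8 nnHhggBb=8
NnHHGGBb hits 8/256; gcd=8; 8÷8/256÷8 = 1/32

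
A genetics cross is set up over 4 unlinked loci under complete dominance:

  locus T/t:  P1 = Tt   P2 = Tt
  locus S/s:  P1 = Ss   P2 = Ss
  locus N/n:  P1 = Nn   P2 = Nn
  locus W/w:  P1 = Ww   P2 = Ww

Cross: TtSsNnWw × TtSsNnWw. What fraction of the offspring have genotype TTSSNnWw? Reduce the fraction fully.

P(TTSSNnWw) = 1/64

TtSsNnWw gametes: TSNW×1, TSNw×1, TSnW×1, TSnw×1, TsNW×1, TsNw×1, TsnW×1, Tsnw×1, tSNW×1, tSNw×1, tSnW×1, tSnw×1, tsNW×1, tsNw×1, tsnW×1, tsnw×1
TtSsNnWw gametes: TSNW×1, TSNw×1, TSnW×1, TSnw×1, TsNW×1, TsNw×1, TsnW×1, Tsnw×1, tSNW×1, tSNw×1, tSnW×1, tSnw×1, tsNW×1, tsNw×1, tsnW×1, tsnw×1
TtSsNnWw×TtSsNnWw grid (16·16=256): TTSSNNWW=1 TTSSNNWw=2 TTSSNNww=1 TTSSNnWW=2 TTSSNnWw=4 TTSSNnww=2 TTSSnnWW=1 TTSSnnWw=2 TTSSnnww=1 TTSsNNWW=2 TTSsNNWw=4 TTSsNNww=2 TTSsNnWW=4 TTSsNnWw=8 TTSsNnww=4 TTSsnnWW=2 TTSsnnWw=4 TTSsnnww=2 TTssNNWW=1 TTssNNWw=2 TTssNNww=1 TTssNnWW=2 TTssNnWw=4 TTssNnww=2 TTssnnWW=1 TTssnnWw=2 TTssnnww=1 TtSSNNWW=2 TtSSNNWw=4 TtSSNNww=2 TtSSNnWW=4 TtSSNnWw=8 TtSSNnww=4 TtSSnnWW=2 TtSSnnWw=4 TtSSnnww=2 TtSsNNWW=4 TtSsNNWw=8 TtSsNNww=4 TtSsNnWW=8 TtSsNnWw=16 TtSsNnww=8 TtSsnnWW=4 TtSsnnWw=8 TtSsnnww=4 TtssNNWW=2 TtssNNWw=4 TtssNNww=2 TtssNnWW=4 TtssNnWw=8 TtssNnww=4 TtssnnWW=2 TtssnnWw=4 Ttssnnww=2 ttSSNNWW=1 ttSSNNWw=2 ttSSNNww=1 ttSSNnWW=2 ttSSNnWw=4 ttSSNnww=2 ttSSnnWW=1 ttSSnnWw=2 ttSSnnww=1 ttSsNNWW=2 ttSsNNWw=4 ttSsNNww=2 ttSsNnWW=4 ttSsNnWw=8 ttSsNnww=4 ttSsnnWW=2 ttSsnnWw=4 ttSsnnww=2 ttssNNWW=1 ttssNNWw=2 ttssNNww=1 ttssNnWW=2 ttssNnWw=4 ttssNnww=2 ttssnnWW=1 ttssnnWw=2 ttssnnww=1
TTSSNnWw hits 4/256; gcd=4; 4÷4/256÷4 = 1/64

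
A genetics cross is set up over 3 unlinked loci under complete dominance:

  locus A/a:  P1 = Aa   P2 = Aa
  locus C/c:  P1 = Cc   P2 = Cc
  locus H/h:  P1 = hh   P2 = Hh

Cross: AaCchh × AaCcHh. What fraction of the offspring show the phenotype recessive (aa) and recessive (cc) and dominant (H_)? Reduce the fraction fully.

P(aa cc H_) = 1/32

AaCchh gametes: ACh×2, Ach×2, aCh×2, ach×2
AaCcHh gametes: ACH×1, ACh×1, AcH×1, Ach×1, aCH×1, aCh×1, acH×1, ach×1
AaCchh×AaCcHh grid (8·8=64): AACCHh=2 AACChh=2 AACcHh=4 AACchh=4 AAccHh=2 AAcchh=2 AaCCHh=4 AaCChh=4 AaCcHh=8 AaCchh=8 AaccHh=4 Aacchh=4 aaCCHh=2 aaCChh=2 aaCcHh=4 aaCchh=4 aaccHh=2 aacchh=2
aa cc H_ hits 2/64; gcd=2; 2÷2/64÷2 = 1/32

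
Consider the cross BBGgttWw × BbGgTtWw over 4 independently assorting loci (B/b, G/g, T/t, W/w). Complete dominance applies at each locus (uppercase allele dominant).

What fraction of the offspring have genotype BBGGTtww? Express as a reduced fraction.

P(BBGGTtww) = 1/64

BBGgttWw gametes: BGtW×4, BGtw×4, BgtW×4, Bgtw×4
BbGgTtWw gametes: BGTW×1, BGTw×1, BGtW×1, BGtw×1, BgTW×1, BgTw×1, BgtW×1, Bgtw×1, bGTW×1, bGTw×1, bGtW×1, bGtw×1, bgTW×1, bgTw×1, bgtW×1, bgtw×1
BBGgttWw×BbGgTtWw grid (16·16=256): BBGGTtWW=4 BBGGTtWw=8 BBGGTtww=4 BBGGttWW=4 BBGGttWw=8 BBGGttww=4 BBGgTtWW=8 BBGgTtWw=16 BBGgTtww=8 BBGgttWW=8 BBGgttWw=16 BBGgttww=8 BBggTtWW=4 BBggTtWw=8 BBggTtww=4 BBggttWW=4 BBggttWw=8 BBggttww=4 BbGGTtWW=4 BbGGTtWw=8 BbGGTtww=4 BbGGttWW=4 BbGGttWw=8 BbGGttww=4 BbGgTtWW=8 BbGgTtWw=16 BbGgTtww=8 BbGgttWW=8 BbGgttWw=16 BbGgttww=8 BbggTtWW=4 BbggTtWw=8 BbggTtww=4 BbggttWW=4 BbggttWw=8 Bbggttww=4
BBGGTtww hits 4/256; gcd=4; 4÷4/256÷4 = 1/64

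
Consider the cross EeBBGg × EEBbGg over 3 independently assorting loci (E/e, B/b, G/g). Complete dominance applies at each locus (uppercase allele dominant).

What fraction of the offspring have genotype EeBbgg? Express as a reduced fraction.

P(EeBbgg) = 1/16

EeBBGg gametes: EBG×2, EBg×2, eBG×2, eBg×2
EEBbGg gametes: EBG×2, EBg×2, EbG×2, Ebg×2
EeBBGg×EEBbGg grid (8·8=64): EEBBGG=4 EEBBGg=8 EEBBgg=4 EEBbGG=4 EEBbGg=8 EEBbgg=4 EeBBGG=4 EeBBGg=8 EeBBgg=4 EeBbGG=4 EeBbGg=8 EeBbgg=4
EeBbgg hits 4/64; gcd=4; 4÷4/64÷4 = 1/16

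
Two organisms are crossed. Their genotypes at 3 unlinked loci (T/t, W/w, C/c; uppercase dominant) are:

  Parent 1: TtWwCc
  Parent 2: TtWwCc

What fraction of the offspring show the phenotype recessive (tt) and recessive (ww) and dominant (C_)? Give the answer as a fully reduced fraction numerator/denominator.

P(tt ww C_) = 3/64

TtWwCc gametes: TWC×1, TWc×1, TwC×1, Twc×1, tWC×1, tWc×1, twC×1, twc×1
TtWwCc gametes: TWC×1, TWc×1, TwC×1, Twc×1, tWC×1, tWc×1, twC×1, twc×1
TtWwCc×TtWwCc grid (8·8=64): TTWWCC=1 TTWWCc=2 TTWWcc=1 TTWwCC=2 TTWwCc=4 TTWwcc=2 TTwwCC=1 TTwwCc=2 TTwwcc=1 TtWWCC=2 TtWWCc=4 TtWWcc=2 TtWwCC=4 TtWwCc=8 TtWwcc=4 TtwwCC=2 TtwwCc=4 Ttwwcc=2 ttWWCC=1 ttWWCc=2 ttWWcc=1 ttWwCC=2 ttWwCc=4 ttWwcc=2 ttwwCC=1 ttwwCc=2 ttwwcc=1
tt ww C_ hits 3/64; gcd=1; 3÷1/64÷1 = 3/64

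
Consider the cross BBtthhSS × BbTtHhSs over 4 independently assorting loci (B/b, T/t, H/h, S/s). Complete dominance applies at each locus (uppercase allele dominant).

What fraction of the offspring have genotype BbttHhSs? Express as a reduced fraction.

P(BbttHhSs) = 1/16

BBtthhSS gametes: BthS×16
BbTtHhSs gametes: BTHS×1, BTHs×1, BThS×1, BThs×1, BtHS×1, BtHs×1, BthS×1, Bths×1, bTHS×1, bTHs×1, bThS×1, bThs×1, btHS×1, btHs×1, bthS×1, bths×1
BBtthhSS×BbTtHhSs grid (16·16=256): BBTtHhSS=16 BBTtHhSs=16 BBTthhSS=16 BBTthhSs=16 BBttHhSS=16 BBttHhSs=16 BBtthhSS=16 BBtthhSs=16 BbTtHhSS=16 BbTtHhSs=16 BbTthhSS=16 BbTthhSs=16 BbttHhSS=16 BbttHhSs=16 BbtthhSS=16 BbtthhSs=16
BbttHhSs hits 16/256; gcd=16; 16÷16/256÷16 = 1/16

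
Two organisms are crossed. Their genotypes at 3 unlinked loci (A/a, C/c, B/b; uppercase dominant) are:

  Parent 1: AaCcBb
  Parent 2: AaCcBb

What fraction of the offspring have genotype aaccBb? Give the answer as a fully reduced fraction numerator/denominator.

P(aaccBb) = 1/32

AaCcBb gametes: ACB×1, ACb×1, AcB×1, Acb×1, aCB×1, aCb×1, acB×1, acb×1
AaCcBb gametes: ACB×1, ACb×1, AcB×1, Acb×1, aCB×1, aCb×1, acB×1, acb×1
AaCcBb×AaCcBb grid (8·8=64): AACCBB=1 AACCBb=2 AACCbb=1 AACcBB=2 AACcBb=4 AACcbb=2 AAccBB=1 AAccBb=2 AAccbb=1 AaCCBB=2 AaCCBb=4 AaCCbb=2 AaCcBB=4 AaCcBb=8 AaCcbb=4 AaccBB=2 AaccBb=4 Aaccbb=2 aaCCBB=1 aaCCBb=2 aaCCbb=1 aaCcBB=2 aaCcBb=4 aaCcbb=2 aaccBB=1 aaccBb=2 aaccbb=1
aaccBb hits 2/64; gcd=2; 2÷2/64÷2 = 1/32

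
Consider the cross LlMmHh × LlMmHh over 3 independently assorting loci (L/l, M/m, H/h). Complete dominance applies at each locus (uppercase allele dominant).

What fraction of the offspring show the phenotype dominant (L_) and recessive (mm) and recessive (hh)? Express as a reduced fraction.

LlMmHh gametes: LMH×1, LMh×1, LmH×1, Lmh×1, lMH×1, lMh×1, lmH×1, lmh×1
LlMmHh gametes: LMH×1, LMh×1, LmH×1, Lmh×1, lMH×1, lMh×1, lmH×1, lmh×1
LlMmHh×LlMmHh grid (8·8=64): LLMMHH=1 LLMMHh=2 LLMMhh=1 LLMmHH=2 LLMmHh=4 LLMmhh=2 LLmmHH=1 LLmmHh=2 LLmmhh=1 LlMMHH=2 LlMMHh=4 LlMMhh=2 LlMmHH=4 LlMmHh=8 LlMmhh=4 LlmmHH=2 LlmmHh=4 Llmmhh=2 llMMHH=1 llMMHh=2 llMMhh=1 llMmHH=2 llMmHh=4 llMmhh=2 llmmHH=1 llmmHh=2 llmmhh=1
L_ mm hh hits 3/64; gcd=1; 3÷1/64÷1 = 3/64

P(L_ mm hh) = 3/64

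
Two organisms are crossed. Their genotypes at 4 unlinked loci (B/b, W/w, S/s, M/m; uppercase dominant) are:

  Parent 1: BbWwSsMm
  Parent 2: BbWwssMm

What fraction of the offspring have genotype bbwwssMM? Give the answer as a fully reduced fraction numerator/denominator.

P(bbwwssMM) = 1/128

BbWwSsMm gametes: BWSM×1, BWSm×1, BWsM×1, BWsm×1, BwSM×1, BwSm×1, BwsM×1, Bwsm×1, bWSM×1, bWSm×1, bWsM×1, bWsm×1, bwSM×1, bwSm×1, bwsM×1, bwsm×1
BbWwssMm gametes: BWsM×2, BWsm×2, BwsM×2, Bwsm×2, bWsM×2, bWsm×2, bwsM×2, bwsm×2
BbWwSsMm×BbWwssMm grid (16·16=256): BBWWSsMM=2 BBWWSsMm=4 BBWWSsmm=2 BBWWssMM=2 BBWWssMm=4 BBWWssmm=2 BBWwSsMM=4 BBWwSsMm=8 BBWwSsmm=4 BBWwssMM=4 BBWwssMm=8 BBWwssmm=4 BBwwSsMM=2 BBwwSsMm=4 BBwwSsmm=2 BBwwssMM=2 BBwwssMm=4 BBwwssmm=2 BbWWSsMM=4 BbWWSsMm=8 BbWWSsmm=4 BbWWssMM=4 BbWWssMm=8 BbWWssmm=4 BbWwSsMM=8 BbWwSsMm=16 BbWwSsmm=8 BbWwssMM=8 BbWwssMm=16 BbWwssmm=8 BbwwSsMM=4 BbwwSsMm=8 BbwwSsmm=4 BbwwssMM=4 BbwwssMm=8 Bbwwssmm=4 bbWWSsMM=2 bbWWSsMm=4 bbWWSsmm=2 bbWWssMM=2 bbWWssMm=4 bbWWssmm=2 bbWwSsMM=4 bbWwSsMm=8 bbWwSsmm=4 bbWwssMM=4 bbWwssMm=8 bbWwssmm=4 bbwwSsMM=2 bbwwSsMm=4 bbwwSsmm=2 bbwwssMM=2 bbwwssMm=4 bbwwssmm=2
bbwwssMM hits 2/256; gcd=2; 2÷2/256÷2 = 1/128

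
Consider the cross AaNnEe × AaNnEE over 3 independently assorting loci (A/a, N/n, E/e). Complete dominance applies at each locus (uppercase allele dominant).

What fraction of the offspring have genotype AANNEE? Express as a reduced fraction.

AaNnEe gametes: ANE×1, ANe×1, AnE×1, Ane×1, aNE×1, aNe×1, anE×1, ane×1
AaNnEE gametes: ANE×2, AnE×2, aNE×2, anE×2
AaNnEe×AaNnEE grid (8·8=64): AANNEE=2 AANNEe=2 AANnEE=4 AANnEe=4 AAnnEE=2 AAnnEe=2 AaNNEE=4 AaNNEe=4 AaNnEE=8 AaNnEe=8 AannEE=4 AannEe=4 aaNNEE=2 aaNNEe=2 aaNnEE=4 aaNnEe=4 aannEE=2 aannEe=2
AANNEE hits 2/64; gcd=2; 2÷2/64÷2 = 1/32

P(AANNEE) = 1/32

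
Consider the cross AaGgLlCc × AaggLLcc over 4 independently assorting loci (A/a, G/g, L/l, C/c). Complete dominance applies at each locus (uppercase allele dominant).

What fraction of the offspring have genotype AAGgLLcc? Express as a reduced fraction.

AaGgLlCc gametes: AGLC×1, AGLc×1, AGlC×1, AGlc×1, AgLC×1, AgLc×1, AglC×1, Aglc×1, aGLC×1, aGLc×1, aGlC×1, aGlc×1, agLC×1, agLc×1, aglC×1, aglc×1
AaggLLcc gametes: AgLc×8, agLc×8
AaGgLlCc×AaggLLcc grid (16·16=256): AAGgLLCc=8 AAGgLLcc=8 AAGgLlCc=8 AAGgLlcc=8 AAggLLCc=8 AAggLLcc=8 AAggLlCc=8 AAggLlcc=8 AaGgLLCc=16 AaGgLLcc=16 AaGgLlCc=16 AaGgLlcc=16 AaggLLCc=16 AaggLLcc=16 AaggLlCc=16 AaggLlcc=16 aaGgLLCc=8 aaGgLLcc=8 aaGgLlCc=8 aaGgLlcc=8 aaggLLCc=8 aaggLLcc=8 aaggLlCc=8 aaggLlcc=8
AAGgLLcc hits 8/256; gcd=8; 8÷8/256÷8 = 1/32

P(AAGgLLcc) = 1/32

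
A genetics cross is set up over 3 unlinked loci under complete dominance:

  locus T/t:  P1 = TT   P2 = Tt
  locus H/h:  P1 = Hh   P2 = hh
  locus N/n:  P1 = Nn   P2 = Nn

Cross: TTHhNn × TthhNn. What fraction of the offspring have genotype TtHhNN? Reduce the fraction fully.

TTHhNn gametes: THN×2, THn×2, ThN×2, Thn×2
TthhNn gametes: ThN×2, Thn×2, thN×2, thn×2
TTHhNn×TthhNn grid (8·8=64): TTHhNN=4 TTHhNn=8 TTHhnn=4 TThhNN=4 TThhNn=8 TThhnn=4 TtHhNN=4 TtHhNn=8 TtHhnn=4 TthhNN=4 TthhNn=8 Tthhnn=4
TtHhNN hits 4/64; gcd=4; 4÷4/64÷4 = 1/16

P(TtHhNN) = 1/16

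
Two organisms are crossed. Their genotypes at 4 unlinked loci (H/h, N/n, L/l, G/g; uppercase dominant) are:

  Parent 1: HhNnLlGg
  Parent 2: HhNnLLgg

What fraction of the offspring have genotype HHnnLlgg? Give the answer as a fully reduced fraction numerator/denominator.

HhNnLlGg gametes: HNLG×1, HNLg×1, HNlG×1, HNlg×1, HnLG×1, HnLg×1, HnlG×1, Hnlg×1, hNLG×1, hNLg×1, hNlG×1, hNlg×1, hnLG×1, hnLg×1, hnlG×1, hnlg×1
HhNnLLgg gametes: HNLg×4, HnLg×4, hNLg×4, hnLg×4
HhNnLlGg×HhNnLLgg grid (16·16=256): HHNNLLGg=4 HHNNLLgg=4 HHNNLlGg=4 HHNNLlgg=4 HHNnLLGg=8 HHNnLLgg=8 HHNnLlGg=8 HHNnLlgg=8 HHnnLLGg=4 HHnnLLgg=4 HHnnLlGg=4 HHnnLlgg=4 HhNNLLGg=8 HhNNLLgg=8 HhNNLlGg=8 HhNNLlgg=8 HhNnLLGg=16 HhNnLLgg=16 HhNnLlGg=16 HhNnLlgg=16 HhnnLLGg=8 HhnnLLgg=8 HhnnLlGg=8 HhnnLlgg=8 hhNNLLGg=4 hhNNLLgg=4 hhNNLlGg=4 hhNNLlgg=4 hhNnLLGg=8 hhNnLLgg=8 hhNnLlGg=8 hhNnLlgg=8 hhnnLLGg=4 hhnnLLgg=4 hhnnLlGg=4 hhnnLlgg=4
HHnnLlgg hits 4/256; gcd=4; 4÷4/256÷4 = 1/64

P(HHnnLlgg) = 1/64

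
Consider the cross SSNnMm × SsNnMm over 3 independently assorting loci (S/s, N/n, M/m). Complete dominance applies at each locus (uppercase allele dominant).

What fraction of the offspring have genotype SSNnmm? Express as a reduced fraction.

SSNnMm gametes: SNM×2, SNm×2, SnM×2, Snm×2
SsNnMm gametes: SNM×1, SNm×1, SnM×1, Snm×1, sNM×1, sNm×1, snM×1, snm×1
SSNnMm×SsNnMm grid (8·8=64): SSNNMM=2 SSNNMm=4 SSNNmm=2 SSNnMM=4 SSNnMm=8 SSNnmm=4 SSnnMM=2 SSnnMm=4 SSnnmm=2 SsNNMM=2 SsNNMm=4 SsNNmm=2 SsNnMM=4 SsNnMm=8 SsNnmm=4 SsnnMM=2 SsnnMm=4 Ssnnmm=2
SSNnmm hits 4/64; gcd=4; 4÷4/64÷4 = 1/16

P(SSNnmm) = 1/16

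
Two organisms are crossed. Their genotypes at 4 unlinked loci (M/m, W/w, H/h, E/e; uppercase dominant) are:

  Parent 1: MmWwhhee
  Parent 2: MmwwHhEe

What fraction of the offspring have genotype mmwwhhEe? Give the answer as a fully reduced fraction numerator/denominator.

MmWwhhee gametes: MWhe×4, Mwhe×4, mWhe×4, mwhe×4
MmwwHhEe gametes: MwHE×2, MwHe×2, MwhE×2, Mwhe×2, mwHE×2, mwHe×2, mwhE×2, mwhe×2
MmWwhhee×MmwwHhEe grid (16·16=256): MMWwHhEe=8 MMWwHhee=8 MMWwhhEe=8 MMWwhhee=8 MMwwHhEe=8 MMwwHhee=8 MMwwhhEe=8 MMwwhhee=8 MmWwHhEe=16 MmWwHhee=16 MmWwhhEe=16 MmWwhhee=16 MmwwHhEe=16 MmwwHhee=16 MmwwhhEe=16 Mmwwhhee=16 mmWwHhEe=8 mmWwHhee=8 mmWwhhEe=8 mmWwhhee=8 mmwwHhEe=8 mmwwHhee=8 mmwwhhEe=8 mmwwhhee=8
mmwwhhEe hits 8/256; gcd=8; 8÷8/256÷8 = 1/32

P(mmwwhhEe) = 1/32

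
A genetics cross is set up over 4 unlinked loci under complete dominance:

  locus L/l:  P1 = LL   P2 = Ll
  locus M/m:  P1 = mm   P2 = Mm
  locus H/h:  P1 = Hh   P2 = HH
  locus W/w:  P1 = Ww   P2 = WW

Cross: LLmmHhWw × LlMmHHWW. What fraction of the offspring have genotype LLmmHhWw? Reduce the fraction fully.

P(LLmmHhWw) = 1/16

LLmmHhWw gametes: LmHW×4, LmHw×4, LmhW×4, Lmhw×4
LlMmHHWW gametes: LMHW×4, LmHW×4, lMHW×4, lmHW×4
LLmmHhWw×LlMmHHWW grid (16·16=256): LLMmHHWW=16 LLMmHHWw=16 LLMmHhWW=16 LLMmHhWw=16 LLmmHHWW=16 LLmmHHWw=16 LLmmHhWW=16 LLmmHhWw=16 LlMmHHWW=16 LlMmHHWw=16 LlMmHhWW=16 LlMmHhWw=16 LlmmHHWW=16 LlmmHHWw=16 LlmmHhWW=16 LlmmHhWw=16
LLmmHhWw hits 16/256; gcd=16; 16÷16/256÷16 = 1/16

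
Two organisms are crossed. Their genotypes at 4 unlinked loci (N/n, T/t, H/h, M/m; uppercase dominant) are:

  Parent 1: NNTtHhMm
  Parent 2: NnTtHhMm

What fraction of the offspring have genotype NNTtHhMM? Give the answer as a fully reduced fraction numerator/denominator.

NNTtHhMm gametes: NTHM×2, NTHm×2, NThM×2, NThm×2, NtHM×2, NtHm×2, NthM×2, Nthm×2
NnTtHhMm gametes: NTHM×1, NTHm×1, NThM×1, NThm×1, NtHM×1, NtHm×1, NthM×1, Nthm×1, nTHM×1, nTHm×1, nThM×1, nThm×1, ntHM×1, ntHm×1, nthM×1, nthm×1
NNTtHhMm×NnTtHhMm grid (16·16=256): NNTTHHMM=2 NNTTHHMm=4 NNTTHHmm=2 NNTTHhMM=4 NNTTHhMm=8 NNTTHhmm=4 NNTThhMM=2 NNTThhMm=4 NNTThhmm=2 NNTtHHMM=4 NNTtHHMm=8 NNTtHHmm=4 NNTtHhMM=8 NNTtHhMm=16 NNTtHhmm=8 NNTthhMM=4 NNTthhMm=8 NNTthhmm=4 NNttHHMM=2 NNttHHMm=4 NNttHHmm=2 NNttHhMM=4 NNttHhMm=8 NNttHhmm=4 NNtthhMM=2 NNtthhMm=4 NNtthhmm=2 NnTTHHMM=2 NnTTHHMm=4 NnTTHHmm=2 NnTTHhMM=4 NnTTHhMm=8 NnTTHhmm=4 NnTThhMM=2 NnTThhMm=4 NnTThhmm=2 NnTtHHMM=4 NnTtHHMm=8 NnTtHHmm=4 NnTtHhMM=8 NnTtHhMm=16 NnTtHhmm=8 NnTthhMM=4 NnTthhMm=8 NnTthhmm=4 NnttHHMM=2 NnttHHMm=4 NnttHHmm=2 NnttHhMM=4 NnttHhMm=8 NnttHhmm=4 NntthhMM=2 NntthhMm=4 Nntthhmm=2
NNTtHhMM hits 8/256; gcd=8; 8÷8/256÷8 = 1/32

P(NNTtHhMM) = 1/32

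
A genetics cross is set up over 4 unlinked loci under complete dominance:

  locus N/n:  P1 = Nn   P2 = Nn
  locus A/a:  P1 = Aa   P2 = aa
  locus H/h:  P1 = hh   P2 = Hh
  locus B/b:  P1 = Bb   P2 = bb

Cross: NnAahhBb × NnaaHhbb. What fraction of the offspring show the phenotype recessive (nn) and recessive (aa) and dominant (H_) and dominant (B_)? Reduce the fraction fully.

NnAahhBb gametes: NAhB×2, NAhb×2, NahB×2, Nahb×2, nAhB×2, nAhb×2, nahB×2, nahb×2
NnaaHhbb gametes: NaHb×4, Nahb×4, naHb×4, nahb×4
NnAahhBb×NnaaHhbb grid (16·16=256): NNAaHhBb=8 NNAaHhbb=8 NNAahhBb=8 NNAahhbb=8 NNaaHhBb=8 NNaaHhbb=8 NNaahhBb=8 NNaahhbb=8 NnAaHhBb=16 NnAaHhbb=16 NnAahhBb=16 NnAahhbb=16 NnaaHhBb=16 NnaaHhbb=16 NnaahhBb=16 Nnaahhbb=16 nnAaHhBb=8 nnAaHhbb=8 nnAahhBb=8 nnAahhbb=8 nnaaHhBb=8 nnaaHhbb=8 nnaahhBb=8 nnaahhbb=8
nn aa H_ B_ hits 8/256; gcd=8; 8÷8/256÷8 = 1/32

P(nn aa H_ B_) = 1/32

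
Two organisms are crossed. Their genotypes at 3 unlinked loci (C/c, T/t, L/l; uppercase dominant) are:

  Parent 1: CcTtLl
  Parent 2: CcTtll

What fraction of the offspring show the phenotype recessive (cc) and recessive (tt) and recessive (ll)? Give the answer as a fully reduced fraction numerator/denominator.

CcTtLl gametes: CTL×1, CTl×1, CtL×1, Ctl×1, cTL×1, cTl×1, ctL×1, ctl×1
CcTtll gametes: CTl×2, Ctl×2, cTl×2, ctl×2
CcTtLl×CcTtll grid (8·8=64): CCTTLl=2 CCTTll=2 CCTtLl=4 CCTtll=4 CCttLl=2 CCttll=2 CcTTLl=4 CcTTll=4 CcTtLl=8 CcTtll=8 CcttLl=4 Ccttll=4 ccTTLl=2 ccTTll=2 ccTtLl=4 ccTtll=4 ccttLl=2 ccttll=2
cc tt ll hits 2/64; gcd=2; 2÷2/64÷2 = 1/32

P(cc tt ll) = 1/32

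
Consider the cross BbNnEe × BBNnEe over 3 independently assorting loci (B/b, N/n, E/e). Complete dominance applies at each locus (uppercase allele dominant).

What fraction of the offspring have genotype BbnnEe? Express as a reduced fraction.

BbNnEe gametes: BNE×1, BNe×1, BnE×1, Bne×1, bNE×1, bNe×1, bnE×1, bne×1
BBNnEe gametes: BNE×2, BNe×2, BnE×2, Bne×2
BbNnEe×BBNnEe grid (8·8=64): BBNNEE=2 BBNNEe=4 BBNNee=2 BBNnEE=4 BBNnEe=8 BBNnee=4 BBnnEE=2 BBnnEe=4 BBnnee=2 BbNNEE=2 BbNNEe=4 BbNNee=2 BbNnEE=4 BbNnEe=8 BbNnee=4 BbnnEE=2 BbnnEe=4 Bbnnee=2
BbnnEe hits 4/64; gcd=4; 4÷4/64÷4 = 1/16

P(BbnnEe) = 1/16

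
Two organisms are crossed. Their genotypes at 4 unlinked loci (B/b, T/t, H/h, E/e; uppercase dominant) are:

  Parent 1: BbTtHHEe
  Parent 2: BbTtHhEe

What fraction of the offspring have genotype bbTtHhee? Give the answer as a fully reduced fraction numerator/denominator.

P(bbTtHhee) = 1/64

BbTtHHEe gametes: BTHE×2, BTHe×2, BtHE×2, BtHe×2, bTHE×2, bTHe×2, btHE×2, btHe×2
BbTtHhEe gametes: BTHE×1, BTHe×1, BThE×1, BThe×1, BtHE×1, BtHe×1, BthE×1, Bthe×1, bTHE×1, bTHe×1, bThE×1, bThe×1, btHE×1, btHe×1, bthE×1, bthe×1
BbTtHHEe×BbTtHhEe grid (16·16=256): BBTTHHEE=2 BBTTHHEe=4 BBTTHHee=2 BBTTHhEE=2 BBTTHhEe=4 BBTTHhee=2 BBTtHHEE=4 BBTtHHEe=8 BBTtHHee=4 BBTtHhEE=4 BBTtHhEe=8 BBTtHhee=4 BBttHHEE=2 BBttHHEe=4 BBttHHee=2 BBttHhEE=2 BBttHhEe=4 BBttHhee=2 BbTTHHEE=4 BbTTHHEe=8 BbTTHHee=4 BbTTHhEE=4 BbTTHhEe=8 BbTTHhee=4 BbTtHHEE=8 BbTtHHEe=16 BbTtHHee=8 BbTtHhEE=8 BbTtHhEe=16 BbTtHhee=8 BbttHHEE=4 BbttHHEe=8 BbttHHee=4 BbttHhEE=4 BbttHhEe=8 BbttHhee=4 bbTTHHEE=2 bbTTHHEe=4 bbTTHHee=2 bbTTHhEE=2 bbTTHhEe=4 bbTTHhee=2 bbTtHHEE=4 bbTtHHEe=8 bbTtHHee=4 bbTtHhEE=4 bbTtHhEe=8 bbTtHhee=4 bbttHHEE=2 bbttHHEe=4 bbttHHee=2 bbttHhEE=2 bbttHhEe=4 bbttHhee=2
bbTtHhee hits 4/256; gcd=4; 4÷4/256÷4 = 1/64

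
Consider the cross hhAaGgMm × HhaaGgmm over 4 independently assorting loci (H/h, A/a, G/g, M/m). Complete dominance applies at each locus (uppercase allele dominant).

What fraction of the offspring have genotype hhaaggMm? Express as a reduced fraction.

hhAaGgMm gametes: hAGM×2, hAGm×2, hAgM×2, hAgm×2, haGM×2, haGm×2, hagM×2, hagm×2
HhaaGgmm gametes: HaGm×4, Hagm×4, haGm×4, hagm×4
hhAaGgMm×HhaaGgmm grid (16·16=256): HhAaGGMm=8 HhAaGGmm=8 HhAaGgMm=16 HhAaGgmm=16 HhAaggMm=8 HhAaggmm=8 HhaaGGMm=8 HhaaGGmm=8 HhaaGgMm=16 HhaaGgmm=16 HhaaggMm=8 Hhaaggmm=8 hhAaGGMm=8 hhAaGGmm=8 hhAaGgMm=16 hhAaGgmm=16 hhAaggMm=8 hhAaggmm=8 hhaaGGMm=8 hhaaGGmm=8 hhaaGgMm=16 hhaaGgmm=16 hhaaggMm=8 hhaaggmm=8
hhaaggMm hits 8/256; gcd=8; 8÷8/256÷8 = 1/32

P(hhaaggMm) = 1/32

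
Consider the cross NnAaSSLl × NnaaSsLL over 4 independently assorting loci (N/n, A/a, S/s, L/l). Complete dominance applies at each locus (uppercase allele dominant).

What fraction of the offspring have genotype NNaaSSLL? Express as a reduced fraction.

NnAaSSLl gametes: NASL×2, NASl×2, NaSL×2, NaSl×2, nASL×2, nASl×2, naSL×2, naSl×2
NnaaSsLL gametes: NaSL×4, NasL×4, naSL×4, nasL×4
NnAaSSLl×NnaaSsLL grid (16·16=256): NNAaSSLL=8 NNAaSSLl=8 NNAaSsLL=8 NNAaSsLl=8 NNaaSSLL=8 NNaaSSLl=8 NNaaSsLL=8 NNaaSsLl=8 NnAaSSLL=16 NnAaSSLl=16 NnAaSsLL=16 NnAaSsLl=16 NnaaSSLL=16 NnaaSSLl=16 NnaaSsLL=16 NnaaSsLl=16 nnAaSSLL=8 nnAaSSLl=8 nnAaSsLL=8 nnAaSsLl=8 nnaaSSLL=8 nnaaSSLl=8 nnaaSsLL=8 nnaaSsLl=8
NNaaSSLL hits 8/256; gcd=8; 8÷8/256÷8 = 1/32

P(NNaaSSLL) = 1/32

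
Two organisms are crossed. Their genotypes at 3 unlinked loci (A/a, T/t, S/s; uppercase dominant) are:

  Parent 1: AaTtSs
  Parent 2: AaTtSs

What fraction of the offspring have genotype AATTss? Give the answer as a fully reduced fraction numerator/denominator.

AaTtSs gametes: ATS×1, ATs×1, AtS×1, Ats×1, aTS×1, aTs×1, atS×1, ats×1
AaTtSs gametes: ATS×1, ATs×1, AtS×1, Ats×1, aTS×1, aTs×1, atS×1, ats×1
AaTtSs×AaTtSs grid (8·8=64): AATTSS=1 AATTSs=2 AATTss=1 AATtSS=2 AATtSs=4 AATtss=2 AAttSS=1 AAttSs=2 AAttss=1 AaTTSS=2 AaTTSs=4 AaTTss=2 AaTtSS=4 AaTtSs=8 AaTtss=4 AattSS=2 AattSs=4 Aattss=2 aaTTSS=1 aaTTSs=2 aaTTss=1 aaTtSS=2 aaTtSs=4 aaTtss=2 aattSS=1 aattSs=2 aattss=1
AATTss hits 1/64; gcd=1; 1÷1/64÷1 = 1/64

P(AATTss) = 1/64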